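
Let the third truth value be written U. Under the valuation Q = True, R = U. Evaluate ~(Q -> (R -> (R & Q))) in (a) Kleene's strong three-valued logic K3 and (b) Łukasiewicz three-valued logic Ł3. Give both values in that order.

In Kleene's strong three-valued logic K3: R & Q = U & True = U
R -> (R & Q) = U -> U = U  [~U | U]
Q -> (R -> (R & Q)) = True -> U = U
~(Q -> (R -> (R & Q))) = ~U = U
In Łukasiewicz three-valued logic Ł3: R & Q = U & True = U
R -> (R & Q) = U -> U = True
Q -> (R -> (R & Q)) = True -> True = True
~(Q -> (R -> (R & Q))) = ~True = False
They differ because Kleene's strong three-valued logic K3 and Łukasiewicz three-valued logic Ł3 treat U differently under implication.

U; False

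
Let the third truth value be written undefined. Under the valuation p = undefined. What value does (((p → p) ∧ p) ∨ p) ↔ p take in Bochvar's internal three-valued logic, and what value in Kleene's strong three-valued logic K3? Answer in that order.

undefined; undefined

In Bochvar's internal three-valued logic: p → p = undefined → undefined = undefined
(p → p) ∧ p = undefined ∧ undefined = undefined
((p → p) ∧ p) ∨ p = undefined ∨ undefined = undefined
(((p → p) ∧ p) ∨ p) ↔ p = undefined ↔ undefined = undefined
In Kleene's strong three-valued logic K3: p → p = undefined → undefined = undefined  [¬undefined ∨ undefined]
(p → p) ∧ p = undefined ∧ undefined = undefined
((p → p) ∧ p) ∨ p = undefined ∨ undefined = undefined
(((p → p) ∧ p) ∨ p) ↔ p = undefined ↔ undefined = undefined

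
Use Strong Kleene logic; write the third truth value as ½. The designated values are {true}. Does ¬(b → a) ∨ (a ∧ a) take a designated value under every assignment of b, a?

No

Countermodel: b=true, a=½ gives ½, which is not designated.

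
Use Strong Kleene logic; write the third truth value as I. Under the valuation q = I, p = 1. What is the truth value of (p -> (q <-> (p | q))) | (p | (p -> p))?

1

p | q = 1 | I = 1
q <-> (p | q) = I <-> 1 = I
p -> (q <-> (p | q)) = 1 -> I = I
p -> p = 1 -> 1 = 1
p | (p -> p) = 1 | 1 = 1
(p -> (q <-> (p | q))) | (p | (p -> p)) = I | 1 = 1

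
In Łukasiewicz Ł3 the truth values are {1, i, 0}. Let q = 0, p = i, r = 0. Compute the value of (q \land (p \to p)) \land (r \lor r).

0

p \to p = i \to i = 1  [min(1, 1−½+½)]
q \land (p \to p) = 0 \land 1 = 0
r \lor r = 0 \lor 0 = 0
(q \land (p \to p)) \land (r \lor r) = 0 \land 0 = 0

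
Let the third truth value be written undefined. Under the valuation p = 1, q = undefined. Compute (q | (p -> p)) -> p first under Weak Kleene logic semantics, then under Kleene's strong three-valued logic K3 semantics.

undefined; 1

In Weak Kleene logic: p -> p = 1 -> 1 = 1
q | (p -> p) = undefined | 1 = undefined
(q | (p -> p)) -> p = undefined -> 1 = undefined  [any arg is the third value ⇒ result is the third value]
In Kleene's strong three-valued logic K3: p -> p = 1 -> 1 = 1
q | (p -> p) = undefined | 1 = 1
(q | (p -> p)) -> p = 1 -> 1 = 1
They differ because Weak Kleene logic and Kleene's strong three-valued logic K3 treat undefined differently under the binary connectives.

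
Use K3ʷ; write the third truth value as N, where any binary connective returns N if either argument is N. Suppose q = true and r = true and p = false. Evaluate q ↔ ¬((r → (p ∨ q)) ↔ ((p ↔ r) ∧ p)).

p ∨ q = false ∨ true = true
r → (p ∨ q) = true → true = true
p ↔ r = false ↔ true = false
(p ↔ r) ∧ p = false ∧ false = false
(r → (p ∨ q)) ↔ ((p ↔ r) ∧ p) = true ↔ false = false
¬((r → (p ∨ q)) ↔ ((p ↔ r) ∧ p)) = ¬false = true
q ↔ ¬((r → (p ∨ q)) ↔ ((p ↔ r) ∧ p)) = true ↔ true = true

true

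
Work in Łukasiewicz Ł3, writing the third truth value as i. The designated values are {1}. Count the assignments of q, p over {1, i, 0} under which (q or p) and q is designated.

Designated under: (q=1, p=1); (q=1, p=i); (q=1, p=0).

3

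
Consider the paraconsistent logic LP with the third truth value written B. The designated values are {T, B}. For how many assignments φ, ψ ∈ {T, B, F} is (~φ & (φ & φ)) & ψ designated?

Designated under: (φ=B, ψ=T); (φ=B, ψ=B).

2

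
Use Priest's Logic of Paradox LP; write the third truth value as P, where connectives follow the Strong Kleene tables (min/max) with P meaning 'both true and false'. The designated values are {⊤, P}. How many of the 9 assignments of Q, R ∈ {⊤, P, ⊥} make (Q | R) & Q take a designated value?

6

Of the 9 assignments, 6 give a value in {⊤, P}.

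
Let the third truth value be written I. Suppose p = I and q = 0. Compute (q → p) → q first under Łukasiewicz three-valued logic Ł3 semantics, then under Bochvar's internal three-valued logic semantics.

In Łukasiewicz three-valued logic Ł3: q → p = 0 → I = 1
(q → p) → q = 1 → 0 = 0
In Bochvar's internal three-valued logic: q → p = 0 → I = I
(q → p) → q = I → 0 = I
They differ because Łukasiewicz three-valued logic Ł3 and Bochvar's internal three-valued logic treat I differently under the binary connectives.

0; I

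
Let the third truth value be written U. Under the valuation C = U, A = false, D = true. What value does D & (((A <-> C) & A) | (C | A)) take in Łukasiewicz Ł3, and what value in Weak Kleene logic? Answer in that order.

In Łukasiewicz Ł3: A <-> C = false <-> U = U  [1 − |0−½|]
(A <-> C) & A = U & false = false
C | A = U | false = U
((A <-> C) & A) | (C | A) = false | U = U
D & (((A <-> C) & A) | (C | A)) = true & U = U
In Weak Kleene logic: A <-> C = false <-> U = U
(A <-> C) & A = U & false = U
C | A = U | false = U
((A <-> C) & A) | (C | A) = U | U = U
D & (((A <-> C) & A) | (C | A)) = true & U = U

U; U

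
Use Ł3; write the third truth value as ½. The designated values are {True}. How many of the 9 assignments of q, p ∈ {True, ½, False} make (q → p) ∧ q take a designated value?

Designated under: (q=True, p=True).

1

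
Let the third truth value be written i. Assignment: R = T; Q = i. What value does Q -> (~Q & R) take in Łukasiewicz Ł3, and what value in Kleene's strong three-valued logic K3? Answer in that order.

In Łukasiewicz Ł3: ~Q = ~i = i
~Q & R = i & T = i
Q -> (~Q & R) = i -> i = T
In Kleene's strong three-valued logic K3: ~Q = ~i = i
~Q & R = i & T = i
Q -> (~Q & R) = i -> i = i  [~i | i]
They differ because Łukasiewicz Ł3 and Kleene's strong three-valued logic K3 treat i differently under implication.

T; i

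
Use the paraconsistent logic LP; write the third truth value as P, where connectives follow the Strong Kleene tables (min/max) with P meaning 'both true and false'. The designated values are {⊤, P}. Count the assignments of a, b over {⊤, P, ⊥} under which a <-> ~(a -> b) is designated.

8

Of the 9 assignments, 8 give a value in {⊤, P}.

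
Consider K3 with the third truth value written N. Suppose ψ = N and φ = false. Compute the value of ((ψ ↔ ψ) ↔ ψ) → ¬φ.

ψ ↔ ψ = N ↔ N = N
(ψ ↔ ψ) ↔ ψ = N ↔ N = N
¬φ = ¬false = true
((ψ ↔ ψ) ↔ ψ) → ¬φ = N → true = true  [¬N ∨ true]

true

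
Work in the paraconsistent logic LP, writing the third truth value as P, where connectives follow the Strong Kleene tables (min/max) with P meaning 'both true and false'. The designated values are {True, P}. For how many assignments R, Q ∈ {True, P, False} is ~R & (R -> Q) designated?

6

Of the 9 assignments, 6 give a value in {True, P}.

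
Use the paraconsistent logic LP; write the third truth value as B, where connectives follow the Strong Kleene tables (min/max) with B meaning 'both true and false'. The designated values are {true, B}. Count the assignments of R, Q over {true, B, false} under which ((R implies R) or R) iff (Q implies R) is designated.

8

Of the 9 assignments, 8 give a value in {true, B}.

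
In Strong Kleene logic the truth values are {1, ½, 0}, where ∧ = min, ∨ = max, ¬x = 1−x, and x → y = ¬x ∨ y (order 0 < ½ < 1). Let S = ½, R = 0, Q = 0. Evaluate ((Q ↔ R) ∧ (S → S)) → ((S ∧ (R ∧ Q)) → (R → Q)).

1

Q ↔ R = 0 ↔ 0 = 1
S → S = ½ → ½ = ½  [¬½ ∨ ½]
(Q ↔ R) ∧ (S → S) = 1 ∧ ½ = ½
R ∧ Q = 0 ∧ 0 = 0
S ∧ (R ∧ Q) = ½ ∧ 0 = 0
R → Q = 0 → 0 = 1
(S ∧ (R ∧ Q)) → (R → Q) = 0 → 1 = 1
((Q ↔ R) ∧ (S → S)) → ((S ∧ (R ∧ Q)) → (R → Q)) = ½ → 1 = 1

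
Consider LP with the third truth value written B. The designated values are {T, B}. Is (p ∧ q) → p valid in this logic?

Yes

Every assignment of p, q over {T, B, F} gives a value in {T, B}.
In particular, with p=B, q=B: (p ∧ q) → p = B.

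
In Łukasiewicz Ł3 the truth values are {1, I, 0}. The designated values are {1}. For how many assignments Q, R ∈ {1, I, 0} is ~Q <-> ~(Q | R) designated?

6

Of the 9 assignments, 6 give a value in {1}.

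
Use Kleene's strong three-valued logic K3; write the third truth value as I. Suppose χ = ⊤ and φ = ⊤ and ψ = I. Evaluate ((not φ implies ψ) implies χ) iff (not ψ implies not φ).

I

not φ = not ⊤ = ⊥
not φ implies ψ = ⊥ implies I = ⊤
(not φ implies ψ) implies χ = ⊤ implies ⊤ = ⊤
not ψ = not I = I
not φ = not ⊤ = ⊥
not ψ implies not φ = I implies ⊥ = I
((not φ implies ψ) implies χ) iff (not ψ implies not φ) = ⊤ iff I = I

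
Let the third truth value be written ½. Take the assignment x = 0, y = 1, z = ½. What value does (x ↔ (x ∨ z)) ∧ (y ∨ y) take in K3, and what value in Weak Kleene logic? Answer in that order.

½; ½

In K3: x ∨ z = 0 ∨ ½ = ½
x ↔ (x ∨ z) = 0 ↔ ½ = ½
y ∨ y = 1 ∨ 1 = 1
(x ↔ (x ∨ z)) ∧ (y ∨ y) = ½ ∧ 1 = ½
In Weak Kleene logic: x ∨ z = 0 ∨ ½ = ½
x ↔ (x ∨ z) = 0 ↔ ½ = ½
y ∨ y = 1 ∨ 1 = 1
(x ↔ (x ∨ z)) ∧ (y ∨ y) = ½ ∧ 1 = ½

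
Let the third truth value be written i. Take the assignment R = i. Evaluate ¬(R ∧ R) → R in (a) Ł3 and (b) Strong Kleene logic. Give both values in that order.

In Ł3: R ∧ R = i ∧ i = i
¬(R ∧ R) = ¬i = i
¬(R ∧ R) → R = i → i = ⊤
In Strong Kleene logic: R ∧ R = i ∧ i = i
¬(R ∧ R) = ¬i = i
¬(R ∧ R) → R = i → i = i  [¬i ∨ i]
They differ because Ł3 and Strong Kleene logic treat i differently under implication.

⊤; i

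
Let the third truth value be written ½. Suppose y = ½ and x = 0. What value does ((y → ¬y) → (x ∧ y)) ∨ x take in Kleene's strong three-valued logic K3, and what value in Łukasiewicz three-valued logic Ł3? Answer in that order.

½; 0

In Kleene's strong three-valued logic K3: ¬y = ¬½ = ½
y → ¬y = ½ → ½ = ½  [¬½ ∨ ½]
x ∧ y = 0 ∧ ½ = 0
(y → ¬y) → (x ∧ y) = ½ → 0 = ½
((y → ¬y) → (x ∧ y)) ∨ x = ½ ∨ 0 = ½
In Łukasiewicz three-valued logic Ł3: ¬y = ¬½ = ½
y → ¬y = ½ → ½ = 1  [min(1, 1−½+½)]
x ∧ y = 0 ∧ ½ = 0
(y → ¬y) → (x ∧ y) = 1 → 0 = 0
((y → ¬y) → (x ∧ y)) ∨ x = 0 ∨ 0 = 0
They differ because Kleene's strong three-valued logic K3 and Łukasiewicz three-valued logic Ł3 treat ½ differently under implication.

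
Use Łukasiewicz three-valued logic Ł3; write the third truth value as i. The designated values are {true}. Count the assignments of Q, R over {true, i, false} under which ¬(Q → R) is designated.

Designated under: (Q=true, R=false).

1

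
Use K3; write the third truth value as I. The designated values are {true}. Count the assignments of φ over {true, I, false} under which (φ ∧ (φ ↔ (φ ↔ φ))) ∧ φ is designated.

1

φ=true: true ✓
φ=I: I ·
φ=false: false ·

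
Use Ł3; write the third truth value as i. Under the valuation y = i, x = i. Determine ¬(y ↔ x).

false

y ↔ x = i ↔ i = true  [1 − |½−½|]
¬(y ↔ x) = ¬true = false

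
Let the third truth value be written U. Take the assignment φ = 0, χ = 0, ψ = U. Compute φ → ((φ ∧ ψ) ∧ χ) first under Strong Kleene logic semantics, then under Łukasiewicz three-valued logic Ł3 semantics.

In Strong Kleene logic: φ ∧ ψ = 0 ∧ U = 0
(φ ∧ ψ) ∧ χ = 0 ∧ 0 = 0
φ → ((φ ∧ ψ) ∧ χ) = 0 → 0 = 1
In Łukasiewicz three-valued logic Ł3: φ ∧ ψ = 0 ∧ U = 0
(φ ∧ ψ) ∧ χ = 0 ∧ 0 = 0
φ → ((φ ∧ ψ) ∧ χ) = 0 → 0 = 1

1; 1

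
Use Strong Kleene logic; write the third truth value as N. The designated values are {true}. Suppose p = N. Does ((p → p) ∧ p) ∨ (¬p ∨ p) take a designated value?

No

p → p = N → N = N  [¬N ∨ N]
(p → p) ∧ p = N ∧ N = N
¬p = ¬N = N
¬p ∨ p = N ∨ N = N
((p → p) ∧ p) ∨ (¬p ∨ p) = N ∨ N = N
N ∉ {true}.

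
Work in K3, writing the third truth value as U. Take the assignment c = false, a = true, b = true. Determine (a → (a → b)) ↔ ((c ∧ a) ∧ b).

a → b = true → true = true
a → (a → b) = true → true = true
c ∧ a = false ∧ true = false
(c ∧ a) ∧ b = false ∧ true = false
(a → (a → b)) ↔ ((c ∧ a) ∧ b) = true ↔ false = false

false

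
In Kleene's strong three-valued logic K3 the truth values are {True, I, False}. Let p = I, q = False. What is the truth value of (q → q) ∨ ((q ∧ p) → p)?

q → q = False → False = True
q ∧ p = False ∧ I = False
(q ∧ p) → p = False → I = True  [¬False ∨ I]
(q → q) ∨ ((q ∧ p) → p) = True ∨ True = True

True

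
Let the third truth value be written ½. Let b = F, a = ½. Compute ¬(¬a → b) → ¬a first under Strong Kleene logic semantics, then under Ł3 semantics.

In Strong Kleene logic: ¬a = ¬½ = ½
¬a → b = ½ → F = ½  [¬½ ∨ F]
¬(¬a → b) = ¬½ = ½
¬a = ¬½ = ½
¬(¬a → b) → ¬a = ½ → ½ = ½
In Ł3: ¬a = ¬½ = ½
¬a → b = ½ → F = ½  [min(1, 1−½+0)]
¬(¬a → b) = ¬½ = ½
¬a = ¬½ = ½
¬(¬a → b) → ¬a = ½ → ½ = T
They differ because Strong Kleene logic and Ł3 treat ½ differently under implication.

½; T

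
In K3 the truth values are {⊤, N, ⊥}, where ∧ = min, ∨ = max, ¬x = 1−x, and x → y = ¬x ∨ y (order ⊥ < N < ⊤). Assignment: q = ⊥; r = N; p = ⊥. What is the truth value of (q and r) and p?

q and r = ⊥ and N = ⊥
(q and r) and p = ⊥ and ⊥ = ⊥

⊥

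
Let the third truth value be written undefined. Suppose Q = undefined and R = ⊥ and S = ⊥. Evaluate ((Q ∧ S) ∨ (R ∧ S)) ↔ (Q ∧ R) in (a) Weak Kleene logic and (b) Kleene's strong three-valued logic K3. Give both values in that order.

undefined; ⊤

In Weak Kleene logic: Q ∧ S = undefined ∧ ⊥ = undefined
R ∧ S = ⊥ ∧ ⊥ = ⊥
(Q ∧ S) ∨ (R ∧ S) = undefined ∨ ⊥ = undefined
Q ∧ R = undefined ∧ ⊥ = undefined
((Q ∧ S) ∨ (R ∧ S)) ↔ (Q ∧ R) = undefined ↔ undefined = undefined
In Kleene's strong three-valued logic K3: Q ∧ S = undefined ∧ ⊥ = ⊥
R ∧ S = ⊥ ∧ ⊥ = ⊥
(Q ∧ S) ∨ (R ∧ S) = ⊥ ∨ ⊥ = ⊥
Q ∧ R = undefined ∧ ⊥ = ⊥
((Q ∧ S) ∨ (R ∧ S)) ↔ (Q ∧ R) = ⊥ ↔ ⊥ = ⊤
They differ because Weak Kleene logic and Kleene's strong three-valued logic K3 treat undefined differently under the binary connectives.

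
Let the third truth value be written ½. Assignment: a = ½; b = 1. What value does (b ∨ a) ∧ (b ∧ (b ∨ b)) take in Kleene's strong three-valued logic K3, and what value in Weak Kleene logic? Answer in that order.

1; ½

In Kleene's strong three-valued logic K3: b ∨ a = 1 ∨ ½ = 1
b ∨ b = 1 ∨ 1 = 1
b ∧ (b ∨ b) = 1 ∧ 1 = 1
(b ∨ a) ∧ (b ∧ (b ∨ b)) = 1 ∧ 1 = 1
In Weak Kleene logic: b ∨ a = 1 ∨ ½ = ½
b ∨ b = 1 ∨ 1 = 1
b ∧ (b ∨ b) = 1 ∧ 1 = 1
(b ∨ a) ∧ (b ∧ (b ∨ b)) = ½ ∧ 1 = ½
They differ because Kleene's strong three-valued logic K3 and Weak Kleene logic treat ½ differently under the binary connectives.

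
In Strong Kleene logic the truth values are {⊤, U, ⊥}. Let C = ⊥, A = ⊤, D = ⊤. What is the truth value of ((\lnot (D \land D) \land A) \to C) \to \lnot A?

D \land D = ⊤ \land ⊤ = ⊤
\lnot (D \land D) = \lnot ⊤ = ⊥
\lnot (D \land D) \land A = ⊥ \land ⊤ = ⊥
(\lnot (D \land D) \land A) \to C = ⊥ \to ⊥ = ⊤
\lnot A = \lnot ⊤ = ⊥
((\lnot (D \land D) \land A) \to C) \to \lnot A = ⊤ \to ⊥ = ⊥

⊥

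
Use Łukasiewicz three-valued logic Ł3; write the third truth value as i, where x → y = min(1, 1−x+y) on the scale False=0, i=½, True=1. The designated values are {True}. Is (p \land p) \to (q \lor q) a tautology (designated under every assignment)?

Countermodel: p=True, q=i gives i, which is not designated.

No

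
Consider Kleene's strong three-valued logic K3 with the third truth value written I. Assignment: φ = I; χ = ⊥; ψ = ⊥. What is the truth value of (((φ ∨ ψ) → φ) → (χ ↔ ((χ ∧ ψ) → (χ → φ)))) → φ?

φ ∨ ψ = I ∨ ⊥ = I
(φ ∨ ψ) → φ = I → I = I  [¬I ∨ I]
χ ∧ ψ = ⊥ ∧ ⊥ = ⊥
χ → φ = ⊥ → I = ⊤
(χ ∧ ψ) → (χ → φ) = ⊥ → ⊤ = ⊤
χ ↔ ((χ ∧ ψ) → (χ → φ)) = ⊥ ↔ ⊤ = ⊥
((φ ∨ ψ) → φ) → (χ ↔ ((χ ∧ ψ) → (χ → φ))) = I → ⊥ = I
(((φ ∨ ψ) → φ) → (χ ↔ ((χ ∧ ψ) → (χ → φ)))) → φ = I → I = I

I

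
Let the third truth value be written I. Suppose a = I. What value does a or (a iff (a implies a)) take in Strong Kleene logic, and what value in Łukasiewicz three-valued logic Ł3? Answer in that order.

I; I

In Strong Kleene logic: a implies a = I implies I = I  [not I or I]
a iff (a implies a) = I iff I = I
a or (a iff (a implies a)) = I or I = I
In Łukasiewicz three-valued logic Ł3: a implies a = I implies I = T
a iff (a implies a) = I iff T = I
a or (a iff (a implies a)) = I or I = I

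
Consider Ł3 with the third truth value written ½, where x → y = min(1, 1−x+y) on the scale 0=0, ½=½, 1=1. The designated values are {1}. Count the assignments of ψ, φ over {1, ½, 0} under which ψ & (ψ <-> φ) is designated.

Designated under: (ψ=1, φ=1).

1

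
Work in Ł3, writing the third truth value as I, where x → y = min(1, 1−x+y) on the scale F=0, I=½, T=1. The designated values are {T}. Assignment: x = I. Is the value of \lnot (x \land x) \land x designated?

x \land x = I \land I = I
\lnot (x \land x) = \lnot I = I
\lnot (x \land x) \land x = I \land I = I
I ∉ {T}.

No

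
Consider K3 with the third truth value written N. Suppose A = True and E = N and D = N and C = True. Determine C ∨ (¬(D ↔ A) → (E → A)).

D ↔ A = N ↔ True = N
¬(D ↔ A) = ¬N = N
E → A = N → True = True  [¬N ∨ True]
¬(D ↔ A) → (E → A) = N → True = True
C ∨ (¬(D ↔ A) → (E → A)) = True ∨ True = True

True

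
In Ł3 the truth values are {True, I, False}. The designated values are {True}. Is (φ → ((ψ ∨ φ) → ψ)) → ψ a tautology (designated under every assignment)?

Countermodel: φ=I, ψ=I gives I, which is not designated.

No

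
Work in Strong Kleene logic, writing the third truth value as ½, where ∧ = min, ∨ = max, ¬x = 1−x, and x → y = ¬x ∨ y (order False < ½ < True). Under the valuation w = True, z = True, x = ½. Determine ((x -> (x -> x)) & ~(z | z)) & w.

x -> x = ½ -> ½ = ½  [~½ | ½]
x -> (x -> x) = ½ -> ½ = ½
z | z = True | True = True
~(z | z) = ~True = False
(x -> (x -> x)) & ~(z | z) = ½ & False = False
((x -> (x -> x)) & ~(z | z)) & w = False & True = False

False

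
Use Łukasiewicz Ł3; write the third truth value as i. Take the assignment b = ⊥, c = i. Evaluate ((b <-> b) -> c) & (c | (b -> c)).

i

b <-> b = ⊥ <-> ⊥ = ⊤
(b <-> b) -> c = ⊤ -> i = i
b -> c = ⊥ -> i = ⊤
c | (b -> c) = i | ⊤ = ⊤
((b <-> b) -> c) & (c | (b -> c)) = i & ⊤ = i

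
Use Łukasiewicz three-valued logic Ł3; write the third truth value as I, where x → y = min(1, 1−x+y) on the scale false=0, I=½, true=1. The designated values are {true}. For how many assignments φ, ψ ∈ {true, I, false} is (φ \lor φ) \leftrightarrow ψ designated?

3

Designated under: (φ=true, ψ=true); (φ=I, ψ=I); (φ=false, ψ=false).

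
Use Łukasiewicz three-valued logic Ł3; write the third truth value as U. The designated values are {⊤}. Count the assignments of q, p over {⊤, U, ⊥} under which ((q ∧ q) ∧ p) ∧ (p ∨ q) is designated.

Designated under: (q=⊤, p=⊤).

1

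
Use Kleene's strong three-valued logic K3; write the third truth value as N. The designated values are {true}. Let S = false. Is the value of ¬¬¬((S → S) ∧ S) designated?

S → S = false → false = true
(S → S) ∧ S = true ∧ false = false
¬((S → S) ∧ S) = ¬false = true
¬¬((S → S) ∧ S) = ¬true = false
¬¬¬((S → S) ∧ S) = ¬false = true
true ∈ {true}.

Yes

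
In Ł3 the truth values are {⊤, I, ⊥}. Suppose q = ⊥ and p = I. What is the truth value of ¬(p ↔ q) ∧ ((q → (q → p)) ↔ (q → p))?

p ↔ q = I ↔ ⊥ = I
¬(p ↔ q) = ¬I = I
q → p = ⊥ → I = ⊤
q → (q → p) = ⊥ → ⊤ = ⊤
q → p = ⊥ → I = ⊤
(q → (q → p)) ↔ (q → p) = ⊤ ↔ ⊤ = ⊤
¬(p ↔ q) ∧ ((q → (q → p)) ↔ (q → p)) = I ∧ ⊤ = I

I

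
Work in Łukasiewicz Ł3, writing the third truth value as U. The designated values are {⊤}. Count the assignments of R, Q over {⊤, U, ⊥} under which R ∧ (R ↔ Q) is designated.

1

Designated under: (R=⊤, Q=⊤).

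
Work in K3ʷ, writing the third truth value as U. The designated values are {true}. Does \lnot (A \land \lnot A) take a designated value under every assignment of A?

Countermodel: A=U gives U, which is not designated.

No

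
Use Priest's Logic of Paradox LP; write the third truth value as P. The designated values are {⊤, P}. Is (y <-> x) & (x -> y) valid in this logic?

Countermodel: y=⊤, x=⊥ gives ⊥, which is not designated.

No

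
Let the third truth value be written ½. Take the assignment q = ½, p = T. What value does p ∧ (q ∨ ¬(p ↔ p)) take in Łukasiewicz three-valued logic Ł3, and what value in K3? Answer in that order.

In Łukasiewicz three-valued logic Ł3: p ↔ p = T ↔ T = T
¬(p ↔ p) = ¬T = F
q ∨ ¬(p ↔ p) = ½ ∨ F = ½
p ∧ (q ∨ ¬(p ↔ p)) = T ∧ ½ = ½
In K3: p ↔ p = T ↔ T = T
¬(p ↔ p) = ¬T = F
q ∨ ¬(p ↔ p) = ½ ∨ F = ½
p ∧ (q ∨ ¬(p ↔ p)) = T ∧ ½ = ½

½; ½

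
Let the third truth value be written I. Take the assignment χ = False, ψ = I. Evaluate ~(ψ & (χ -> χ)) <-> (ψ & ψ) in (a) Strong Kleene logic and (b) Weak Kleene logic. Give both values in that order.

I; I

In Strong Kleene logic: χ -> χ = False -> False = True
ψ & (χ -> χ) = I & True = I
~(ψ & (χ -> χ)) = ~I = I
ψ & ψ = I & I = I
~(ψ & (χ -> χ)) <-> (ψ & ψ) = I <-> I = I
In Weak Kleene logic: χ -> χ = False -> False = True
ψ & (χ -> χ) = I & True = I
~(ψ & (χ -> χ)) = ~I = I
ψ & ψ = I & I = I
~(ψ & (χ -> χ)) <-> (ψ & ψ) = I <-> I = I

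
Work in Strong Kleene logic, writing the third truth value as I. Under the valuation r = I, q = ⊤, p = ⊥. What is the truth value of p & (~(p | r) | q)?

⊥

p | r = ⊥ | I = I
~(p | r) = ~I = I
~(p | r) | q = I | ⊤ = ⊤
p & (~(p | r) | q) = ⊥ & ⊤ = ⊥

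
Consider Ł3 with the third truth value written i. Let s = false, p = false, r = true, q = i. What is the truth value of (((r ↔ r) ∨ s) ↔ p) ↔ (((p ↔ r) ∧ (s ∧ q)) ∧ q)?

true

r ↔ r = true ↔ true = true
(r ↔ r) ∨ s = true ∨ false = true
((r ↔ r) ∨ s) ↔ p = true ↔ false = false
p ↔ r = false ↔ true = false
s ∧ q = false ∧ i = false
(p ↔ r) ∧ (s ∧ q) = false ∧ false = false
((p ↔ r) ∧ (s ∧ q)) ∧ q = false ∧ i = false
(((r ↔ r) ∨ s) ↔ p) ↔ (((p ↔ r) ∧ (s ∧ q)) ∧ q) = false ↔ false = true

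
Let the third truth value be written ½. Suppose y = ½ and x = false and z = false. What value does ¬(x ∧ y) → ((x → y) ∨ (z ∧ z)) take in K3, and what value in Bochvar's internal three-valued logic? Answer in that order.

In K3: x ∧ y = false ∧ ½ = false
¬(x ∧ y) = ¬false = true
x → y = false → ½ = true  [¬false ∨ ½]
z ∧ z = false ∧ false = false
(x → y) ∨ (z ∧ z) = true ∨ false = true
¬(x ∧ y) → ((x → y) ∨ (z ∧ z)) = true → true = true
In Bochvar's internal three-valued logic: x ∧ y = false ∧ ½ = ½
¬(x ∧ y) = ¬½ = ½
x → y = false → ½ = ½  [any arg is the third value ⇒ result is the third value]
z ∧ z = false ∧ false = false
(x → y) ∨ (z ∧ z) = ½ ∨ false = ½
¬(x ∧ y) → ((x → y) ∨ (z ∧ z)) = ½ → ½ = ½
They differ because K3 and Bochvar's internal three-valued logic treat ½ differently under the binary connectives.

true; ½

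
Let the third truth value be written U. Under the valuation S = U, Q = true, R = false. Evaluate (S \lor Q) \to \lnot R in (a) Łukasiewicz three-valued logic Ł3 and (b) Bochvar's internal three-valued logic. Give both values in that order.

true; U

In Łukasiewicz three-valued logic Ł3: S \lor Q = U \lor true = true
\lnot R = \lnot false = true
(S \lor Q) \to \lnot R = true \to true = true
In Bochvar's internal three-valued logic: S \lor Q = U \lor true = U
\lnot R = \lnot false = true
(S \lor Q) \to \lnot R = U \to true = U  [any arg is the third value ⇒ result is the third value]
They differ because Łukasiewicz three-valued logic Ł3 and Bochvar's internal three-valued logic treat U differently under the binary connectives.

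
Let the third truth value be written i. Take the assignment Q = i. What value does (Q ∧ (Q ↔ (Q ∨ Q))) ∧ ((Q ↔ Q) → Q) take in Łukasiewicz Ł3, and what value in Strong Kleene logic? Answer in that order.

In Łukasiewicz Ł3: Q ∨ Q = i ∨ i = i
Q ↔ (Q ∨ Q) = i ↔ i = true  [1 − |½−½|]
Q ∧ (Q ↔ (Q ∨ Q)) = i ∧ true = i
Q ↔ Q = i ↔ i = true
(Q ↔ Q) → Q = true → i = i
(Q ∧ (Q ↔ (Q ∨ Q))) ∧ ((Q ↔ Q) → Q) = i ∧ i = i
In Strong Kleene logic: Q ∨ Q = i ∨ i = i
Q ↔ (Q ∨ Q) = i ↔ i = i
Q ∧ (Q ↔ (Q ∨ Q)) = i ∧ i = i
Q ↔ Q = i ↔ i = i
(Q ↔ Q) → Q = i → i = i  [¬i ∨ i]
(Q ∧ (Q ↔ (Q ∨ Q))) ∧ ((Q ↔ Q) → Q) = i ∧ i = i

i; i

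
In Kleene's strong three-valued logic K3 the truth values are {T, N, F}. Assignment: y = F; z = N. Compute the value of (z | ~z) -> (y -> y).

T

~z = ~N = N
z | ~z = N | N = N
y -> y = F -> F = T
(z | ~z) -> (y -> y) = N -> T = T  [~N | T]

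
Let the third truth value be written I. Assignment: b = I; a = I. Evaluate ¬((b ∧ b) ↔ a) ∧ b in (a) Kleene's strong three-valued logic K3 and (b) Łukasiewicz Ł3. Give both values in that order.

In Kleene's strong three-valued logic K3: b ∧ b = I ∧ I = I
(b ∧ b) ↔ a = I ↔ I = I
¬((b ∧ b) ↔ a) = ¬I = I
¬((b ∧ b) ↔ a) ∧ b = I ∧ I = I
In Łukasiewicz Ł3: b ∧ b = I ∧ I = I
(b ∧ b) ↔ a = I ↔ I = ⊤  [1 − |½−½|]
¬((b ∧ b) ↔ a) = ¬⊤ = ⊥
¬((b ∧ b) ↔ a) ∧ b = ⊥ ∧ I = ⊥
They differ because Kleene's strong three-valued logic K3 and Łukasiewicz Ł3 treat I differently under implication.

I; ⊥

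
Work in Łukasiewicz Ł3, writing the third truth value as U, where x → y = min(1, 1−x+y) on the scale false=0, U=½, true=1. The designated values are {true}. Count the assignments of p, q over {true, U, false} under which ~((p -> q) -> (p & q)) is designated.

3

Designated under: (p=false, q=true); (p=false, q=U); (p=false, q=false).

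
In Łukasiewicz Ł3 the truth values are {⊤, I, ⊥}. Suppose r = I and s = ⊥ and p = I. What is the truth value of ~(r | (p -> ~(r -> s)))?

r -> s = I -> ⊥ = I  [min(1, 1−½+0)]
~(r -> s) = ~I = I
p -> ~(r -> s) = I -> I = ⊤
r | (p -> ~(r -> s)) = I | ⊤ = ⊤
~(r | (p -> ~(r -> s))) = ~⊤ = ⊥

⊥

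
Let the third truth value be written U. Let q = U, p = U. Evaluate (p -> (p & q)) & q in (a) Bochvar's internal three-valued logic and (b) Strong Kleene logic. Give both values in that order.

In Bochvar's internal three-valued logic: p & q = U & U = U
p -> (p & q) = U -> U = U  [any arg is the third value ⇒ result is the third value]
(p -> (p & q)) & q = U & U = U
In Strong Kleene logic: p & q = U & U = U
p -> (p & q) = U -> U = U
(p -> (p & q)) & q = U & U = U

U; U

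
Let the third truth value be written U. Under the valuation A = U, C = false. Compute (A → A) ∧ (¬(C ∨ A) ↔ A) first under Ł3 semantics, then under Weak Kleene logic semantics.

In Ł3: A → A = U → U = true  [min(1, 1−½+½)]
C ∨ A = false ∨ U = U
¬(C ∨ A) = ¬U = U
¬(C ∨ A) ↔ A = U ↔ U = true
(A → A) ∧ (¬(C ∨ A) ↔ A) = true ∧ true = true
In Weak Kleene logic: A → A = U → U = U
C ∨ A = false ∨ U = U
¬(C ∨ A) = ¬U = U
¬(C ∨ A) ↔ A = U ↔ U = U
(A → A) ∧ (¬(C ∨ A) ↔ A) = U ∧ U = U
They differ because Ł3 and Weak Kleene logic treat U differently under the binary connectives.

true; U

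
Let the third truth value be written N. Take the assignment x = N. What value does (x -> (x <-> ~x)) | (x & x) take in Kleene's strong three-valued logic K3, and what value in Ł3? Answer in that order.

N; true

In Kleene's strong three-valued logic K3: ~x = ~N = N
x <-> ~x = N <-> N = N
x -> (x <-> ~x) = N -> N = N  [~N | N]
x & x = N & N = N
(x -> (x <-> ~x)) | (x & x) = N | N = N
In Ł3: ~x = ~N = N
x <-> ~x = N <-> N = true  [1 − |½−½|]
x -> (x <-> ~x) = N -> true = true
x & x = N & N = N
(x -> (x <-> ~x)) | (x & x) = true | N = true
They differ because Kleene's strong three-valued logic K3 and Ł3 treat N differently under implication.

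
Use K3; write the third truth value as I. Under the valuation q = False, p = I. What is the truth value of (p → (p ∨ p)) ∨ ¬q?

p ∨ p = I ∨ I = I
p → (p ∨ p) = I → I = I
¬q = ¬False = True
(p → (p ∨ p)) ∨ ¬q = I ∨ True = True

True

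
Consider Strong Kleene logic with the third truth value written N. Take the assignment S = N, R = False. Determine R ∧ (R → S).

R → S = False → N = True  [¬False ∨ N]
R ∧ (R → S) = False ∧ True = False

False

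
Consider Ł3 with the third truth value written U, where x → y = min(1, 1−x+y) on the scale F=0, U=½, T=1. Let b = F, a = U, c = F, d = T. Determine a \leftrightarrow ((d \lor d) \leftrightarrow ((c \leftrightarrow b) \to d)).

U

d \lor d = T \lor T = T
c \leftrightarrow b = F \leftrightarrow F = T
(c \leftrightarrow b) \to d = T \to T = T
(d \lor d) \leftrightarrow ((c \leftrightarrow b) \to d) = T \leftrightarrow T = T
a \leftrightarrow ((d \lor d) \leftrightarrow ((c \leftrightarrow b) \to d)) = U \leftrightarrow T = U  [1 − |½−1|]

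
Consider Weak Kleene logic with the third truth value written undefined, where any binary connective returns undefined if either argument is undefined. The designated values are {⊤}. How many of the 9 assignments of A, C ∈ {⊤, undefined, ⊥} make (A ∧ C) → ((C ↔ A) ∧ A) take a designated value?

Designated under: (A=⊤, C=⊤); (A=⊤, C=⊥); (A=⊥, C=⊤); (A=⊥, C=⊥).

4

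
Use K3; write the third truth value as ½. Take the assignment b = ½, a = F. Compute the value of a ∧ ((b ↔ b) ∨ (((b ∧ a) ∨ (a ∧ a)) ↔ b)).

b ↔ b = ½ ↔ ½ = ½
b ∧ a = ½ ∧ F = F
a ∧ a = F ∧ F = F
(b ∧ a) ∨ (a ∧ a) = F ∨ F = F
((b ∧ a) ∨ (a ∧ a)) ↔ b = F ↔ ½ = ½
(b ↔ b) ∨ (((b ∧ a) ∨ (a ∧ a)) ↔ b) = ½ ∨ ½ = ½
a ∧ ((b ↔ b) ∨ (((b ∧ a) ∨ (a ∧ a)) ↔ b)) = F ∧ ½ = F

F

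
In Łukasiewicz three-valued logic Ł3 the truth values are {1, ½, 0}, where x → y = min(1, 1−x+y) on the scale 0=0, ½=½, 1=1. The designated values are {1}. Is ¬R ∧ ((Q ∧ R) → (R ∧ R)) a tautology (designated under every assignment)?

Countermodel: R=1, Q=1 gives 0, which is not designated.

No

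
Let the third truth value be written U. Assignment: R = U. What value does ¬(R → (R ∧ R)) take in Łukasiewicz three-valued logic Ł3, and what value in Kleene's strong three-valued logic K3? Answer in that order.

false; U

In Łukasiewicz three-valued logic Ł3: R ∧ R = U ∧ U = U
R → (R ∧ R) = U → U = true  [min(1, 1−½+½)]
¬(R → (R ∧ R)) = ¬true = false
In Kleene's strong three-valued logic K3: R ∧ R = U ∧ U = U
R → (R ∧ R) = U → U = U  [¬U ∨ U]
¬(R → (R ∧ R)) = ¬U = U
They differ because Łukasiewicz three-valued logic Ł3 and Kleene's strong three-valued logic K3 treat U differently under implication.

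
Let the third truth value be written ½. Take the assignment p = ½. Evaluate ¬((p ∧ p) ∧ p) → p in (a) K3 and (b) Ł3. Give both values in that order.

½; True

In K3: p ∧ p = ½ ∧ ½ = ½
(p ∧ p) ∧ p = ½ ∧ ½ = ½
¬((p ∧ p) ∧ p) = ¬½ = ½
¬((p ∧ p) ∧ p) → p = ½ → ½ = ½  [¬½ ∨ ½]
In Ł3: p ∧ p = ½ ∧ ½ = ½
(p ∧ p) ∧ p = ½ ∧ ½ = ½
¬((p ∧ p) ∧ p) = ¬½ = ½
¬((p ∧ p) ∧ p) → p = ½ → ½ = True  [min(1, 1−½+½)]
They differ because K3 and Ł3 treat ½ differently under implication.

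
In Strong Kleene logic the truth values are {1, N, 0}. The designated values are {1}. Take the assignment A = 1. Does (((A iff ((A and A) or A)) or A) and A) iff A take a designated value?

Yes

A and A = 1 and 1 = 1
(A and A) or A = 1 or 1 = 1
A iff ((A and A) or A) = 1 iff 1 = 1
(A iff ((A and A) or A)) or A = 1 or 1 = 1
((A iff ((A and A) or A)) or A) and A = 1 and 1 = 1
(((A iff ((A and A) or A)) or A) and A) iff A = 1 iff 1 = 1
1 ∈ {1}.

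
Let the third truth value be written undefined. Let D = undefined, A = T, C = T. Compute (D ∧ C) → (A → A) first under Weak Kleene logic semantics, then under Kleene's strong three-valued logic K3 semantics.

undefined; T

In Weak Kleene logic: D ∧ C = undefined ∧ T = undefined
A → A = T → T = T
(D ∧ C) → (A → A) = undefined → T = undefined  [any arg is the third value ⇒ result is the third value]
In Kleene's strong three-valued logic K3: D ∧ C = undefined ∧ T = undefined
A → A = T → T = T
(D ∧ C) → (A → A) = undefined → T = T  [¬undefined ∨ T]
They differ because Weak Kleene logic and Kleene's strong three-valued logic K3 treat undefined differently under the binary connectives.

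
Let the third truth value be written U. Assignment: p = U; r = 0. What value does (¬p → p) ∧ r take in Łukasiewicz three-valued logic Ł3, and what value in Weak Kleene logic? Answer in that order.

0; U

In Łukasiewicz three-valued logic Ł3: ¬p = ¬U = U
¬p → p = U → U = 1
(¬p → p) ∧ r = 1 ∧ 0 = 0
In Weak Kleene logic: ¬p = ¬U = U
¬p → p = U → U = U
(¬p → p) ∧ r = U ∧ 0 = U
They differ because Łukasiewicz three-valued logic Ł3 and Weak Kleene logic treat U differently under the binary connectives.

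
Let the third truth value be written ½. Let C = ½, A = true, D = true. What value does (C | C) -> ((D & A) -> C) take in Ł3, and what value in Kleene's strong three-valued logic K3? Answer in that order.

true; ½

In Ł3: C | C = ½ | ½ = ½
D & A = true & true = true
(D & A) -> C = true -> ½ = ½  [min(1, 1−1+½)]
(C | C) -> ((D & A) -> C) = ½ -> ½ = true
In Kleene's strong three-valued logic K3: C | C = ½ | ½ = ½
D & A = true & true = true
(D & A) -> C = true -> ½ = ½  [~true | ½]
(C | C) -> ((D & A) -> C) = ½ -> ½ = ½
They differ because Ł3 and Kleene's strong three-valued logic K3 treat ½ differently under implication.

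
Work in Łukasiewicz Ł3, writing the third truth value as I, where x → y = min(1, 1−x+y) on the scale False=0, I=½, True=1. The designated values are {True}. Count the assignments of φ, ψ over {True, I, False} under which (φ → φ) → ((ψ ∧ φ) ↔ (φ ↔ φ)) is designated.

1

Designated under: (φ=True, ψ=True).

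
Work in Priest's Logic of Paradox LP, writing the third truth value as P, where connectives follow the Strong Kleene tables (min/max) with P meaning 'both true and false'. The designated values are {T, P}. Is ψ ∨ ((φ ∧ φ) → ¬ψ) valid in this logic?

Yes

Every assignment of ψ, φ over {T, P, F} gives a value in {T, P}.
In particular, with ψ=P, φ=P: ψ ∨ ((φ ∧ φ) → ¬ψ) = P.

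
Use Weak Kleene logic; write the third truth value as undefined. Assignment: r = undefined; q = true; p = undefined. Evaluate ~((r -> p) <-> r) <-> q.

r -> p = undefined -> undefined = undefined  [any arg is the third value ⇒ result is the third value]
(r -> p) <-> r = undefined <-> undefined = undefined
~((r -> p) <-> r) = ~undefined = undefined
~((r -> p) <-> r) <-> q = undefined <-> true = undefined

undefined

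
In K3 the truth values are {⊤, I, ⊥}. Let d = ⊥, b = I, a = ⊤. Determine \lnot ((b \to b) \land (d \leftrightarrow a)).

b \to b = I \to I = I
d \leftrightarrow a = ⊥ \leftrightarrow ⊤ = ⊥
(b \to b) \land (d \leftrightarrow a) = I \land ⊥ = ⊥
\lnot ((b \to b) \land (d \leftrightarrow a)) = \lnot ⊥ = ⊤

⊤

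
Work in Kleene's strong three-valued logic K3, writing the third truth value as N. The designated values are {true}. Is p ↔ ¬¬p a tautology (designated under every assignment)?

Countermodel: p=N gives N, which is not designated.

No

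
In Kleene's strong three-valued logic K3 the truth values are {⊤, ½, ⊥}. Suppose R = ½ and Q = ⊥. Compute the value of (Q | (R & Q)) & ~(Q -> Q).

⊥

R & Q = ½ & ⊥ = ⊥
Q | (R & Q) = ⊥ | ⊥ = ⊥
Q -> Q = ⊥ -> ⊥ = ⊤
~(Q -> Q) = ~⊤ = ⊥
(Q | (R & Q)) & ~(Q -> Q) = ⊥ & ⊥ = ⊥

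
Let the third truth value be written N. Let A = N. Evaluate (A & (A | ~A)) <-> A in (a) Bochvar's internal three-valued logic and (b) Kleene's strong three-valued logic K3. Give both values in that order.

In Bochvar's internal three-valued logic: ~A = ~N = N
A | ~A = N | N = N
A & (A | ~A) = N & N = N
(A & (A | ~A)) <-> A = N <-> N = N
In Kleene's strong three-valued logic K3: ~A = ~N = N
A | ~A = N | N = N
A & (A | ~A) = N & N = N
(A & (A | ~A)) <-> A = N <-> N = N

N; N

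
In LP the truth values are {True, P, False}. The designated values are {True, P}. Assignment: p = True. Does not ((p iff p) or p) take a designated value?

No

p iff p = True iff True = True
(p iff p) or p = True or True = True
not ((p iff p) or p) = not True = False
False ∉ {True, P}.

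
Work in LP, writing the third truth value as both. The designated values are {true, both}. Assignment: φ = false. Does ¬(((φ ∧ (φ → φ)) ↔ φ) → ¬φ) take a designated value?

φ → φ = false → false = true
φ ∧ (φ → φ) = false ∧ true = false
(φ ∧ (φ → φ)) ↔ φ = false ↔ false = true
¬φ = ¬false = true
((φ ∧ (φ → φ)) ↔ φ) → ¬φ = true → true = true
¬(((φ ∧ (φ → φ)) ↔ φ) → ¬φ) = ¬true = false
false ∉ {true, both}.

No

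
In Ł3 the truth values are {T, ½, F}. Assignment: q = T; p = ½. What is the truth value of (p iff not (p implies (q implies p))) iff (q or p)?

q implies p = T implies ½ = ½  [min(1, 1−1+½)]
p implies (q implies p) = ½ implies ½ = T
not (p implies (q implies p)) = not T = F
p iff not (p implies (q implies p)) = ½ iff F = ½
q or p = T or ½ = T
(p iff not (p implies (q implies p))) iff (q or p) = ½ iff T = ½

½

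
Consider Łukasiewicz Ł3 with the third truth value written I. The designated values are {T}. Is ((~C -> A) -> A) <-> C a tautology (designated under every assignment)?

Countermodel: C=T, A=I gives I, which is not designated.

No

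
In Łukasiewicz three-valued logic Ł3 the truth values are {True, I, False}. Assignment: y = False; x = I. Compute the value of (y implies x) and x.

y implies x = False implies I = True
(y implies x) and x = True and I = I

I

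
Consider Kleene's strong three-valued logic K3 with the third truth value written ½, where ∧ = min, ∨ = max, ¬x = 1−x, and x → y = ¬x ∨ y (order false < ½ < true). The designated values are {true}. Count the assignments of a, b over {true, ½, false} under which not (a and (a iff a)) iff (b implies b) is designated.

2

Designated under: (a=false, b=true); (a=false, b=false).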